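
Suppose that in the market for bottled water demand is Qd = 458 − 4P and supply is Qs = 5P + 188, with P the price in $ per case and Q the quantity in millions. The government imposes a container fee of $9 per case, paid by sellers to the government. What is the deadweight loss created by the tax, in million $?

Deadweight loss = $90 million.

Without the tax, 458 − 4P = 5P + 188 gives 9P = 270, so P* = $30 and Q* = 338.
With the tax collected from sellers, supply shifts: Qs = 5(P − 9) + 188.
New equilibrium: consumers pay $35, sellers receive $26, Q = 318. (Wedge: Pb − Ps = 9.)
Quantity falls by |ΔQ| = |338 − 318| = 20.
DWL = ½ · t · |ΔQ| = ½ · 9 · 20 = $90.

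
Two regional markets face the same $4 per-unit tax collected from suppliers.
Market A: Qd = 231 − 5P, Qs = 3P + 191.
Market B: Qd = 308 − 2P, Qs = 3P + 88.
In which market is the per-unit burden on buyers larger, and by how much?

Market B, by $0.9.

Market A: pre-tax P* = $5, Q* = 206; post-tax Q = 198.5; per-unit burden on buyers = $1.5.
Market B: pre-tax P* = $44, Q* = 220; post-tax Q = 215.2; per-unit burden on buyers = $2.4.
Difference: $1.5 vs $2.4 → market B is larger by $0.9.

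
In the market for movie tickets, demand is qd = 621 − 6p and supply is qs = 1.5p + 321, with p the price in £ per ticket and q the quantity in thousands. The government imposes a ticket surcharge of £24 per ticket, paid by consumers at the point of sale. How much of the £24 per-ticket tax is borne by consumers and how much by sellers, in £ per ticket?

Consumers bear £4.8 per ticket; sellers bear £19.2 per ticket.

Without the tax, 621 − 6p = 1.5p + 321 gives 7.5p = 300, so p* = £40 and q* = 381.
With the tax collected from consumers, demand (in seller-price terms) shifts: qd = 621 − 6(p + 24).
Solving gives q = 352.2 with consumers paying £44.8 and sellers receiving £20.8 (the £24 wedge).
Burden on consumers: £4.8; on sellers: £19.2. (They sum to £24.)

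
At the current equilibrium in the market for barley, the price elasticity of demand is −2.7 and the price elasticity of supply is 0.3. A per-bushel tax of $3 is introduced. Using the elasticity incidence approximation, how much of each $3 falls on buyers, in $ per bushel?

Incidence ratio: buyers' share ≈ εs / (εs + |εd|) = 0.3 / (0.3 + 2.7) = 0.1.
So buyers bear ≈ 0.1 × $3 = $0.3; producers bear $2.7.

Buyers bear ≈ $0.3 per bushel.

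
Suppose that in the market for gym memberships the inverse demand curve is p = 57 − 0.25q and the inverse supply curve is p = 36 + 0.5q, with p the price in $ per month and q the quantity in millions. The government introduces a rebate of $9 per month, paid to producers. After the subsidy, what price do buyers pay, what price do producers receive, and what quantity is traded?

Buyers pay $47; producers receive $56; quantity = 40.

Rewrite in direct form: qd = 228 − 4p and qs = 2p − 72.
Without the subsidy, 228 − 4p = 2p − 72 gives 6p = 300, so p* = $50 and q* = 28.
With a per-unit subsidy paid to producers, each receives p + 9 per unit sold, so supply becomes qs = 2(p + 9) − 72.
Solving gives q = 40 with buyers paying $47 and producers receiving $56 (the $9 wedge).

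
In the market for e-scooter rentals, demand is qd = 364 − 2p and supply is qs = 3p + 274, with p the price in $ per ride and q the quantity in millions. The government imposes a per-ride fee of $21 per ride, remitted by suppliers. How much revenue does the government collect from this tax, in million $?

Tax revenue = $6358.8 million.

Before the tax: set 364 − 2p = 3p + 274 → p* = $18, q* = 328.
With the tax collected from suppliers, supply shifts: qs = 3(p − 21) + 274.
Solving gives q = 302.8 with buyers paying $30.6 and suppliers receiving $9.6 (the $21 wedge).
Revenue = t · Q = 21 · 302.8 = $6358.8.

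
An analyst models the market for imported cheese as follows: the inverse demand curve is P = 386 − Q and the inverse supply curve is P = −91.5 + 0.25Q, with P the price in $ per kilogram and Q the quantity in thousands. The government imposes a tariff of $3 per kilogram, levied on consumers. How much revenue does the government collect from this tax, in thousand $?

Tax revenue = $1138.8 thousand.

Inverting to Q(P) form: Qd = 386 − P; Qs = 4P + 366.
Before the tax: set 386 − P = 4P + 366 → P* = $4, Q* = 382.
With the tax collected from consumers, demand (in seller-price terms) shifts: Qd = 386 − (P + 3).
New equilibrium: consumers pay $6.4, producers receive $3.4, Q = 379.6. (Wedge: Pb − Ps = 3.)
Revenue = t · Q = 3 · 379.6 = $1138.8.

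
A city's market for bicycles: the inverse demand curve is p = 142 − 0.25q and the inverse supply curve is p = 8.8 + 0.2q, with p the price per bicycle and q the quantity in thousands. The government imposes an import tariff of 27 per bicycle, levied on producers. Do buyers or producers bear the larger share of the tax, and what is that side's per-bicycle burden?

Rewrite in direct form: qd = 568 − 4p and qs = 5p − 44.
Before the tax: set 568 − 4p = 5p − 44 → p* = 68, q* = 296.
With the tax collected from producers, supply shifts: qs = 5(p − 27) − 44.
New equilibrium: buyers pay 83, producers receive 56, q = 236. (Wedge: pb − ps = 27.)
Per-bicycle burden: buyers 15, producers 12.
Buyers take the larger share because demand is less price-elastic here (demand slope 4 vs supply slope 5).
The less price-elastic side of the market bears the larger share of a per-unit tax.

Buyers bear the larger share: 15 per bicycle.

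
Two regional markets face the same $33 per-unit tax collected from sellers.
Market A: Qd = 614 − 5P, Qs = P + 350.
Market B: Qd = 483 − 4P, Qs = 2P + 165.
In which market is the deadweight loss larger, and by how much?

Market A: pre-tax P* = $44, Q* = 394; post-tax Q = 366.5; deadweight loss = $453.75.
Market B: pre-tax P* = $53, Q* = 271; post-tax Q = 227; deadweight loss = $726.
Difference: $453.75 vs $726 → market B is larger by $272.25.

Market B, by $272.25.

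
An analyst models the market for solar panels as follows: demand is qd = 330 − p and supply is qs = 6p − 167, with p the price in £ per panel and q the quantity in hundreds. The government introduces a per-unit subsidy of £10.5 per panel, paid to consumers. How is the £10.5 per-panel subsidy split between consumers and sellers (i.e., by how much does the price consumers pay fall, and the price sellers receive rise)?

Before the subsidy: set 330 − p = 6p − 167 → p* = £71, q* = 259.
With a per-unit subsidy paid to consumers, each effectively pays p − 10.5, so demand becomes qd = 330 − (p − 10.5).
Solving gives q = 268 with consumers paying £62 and sellers receiving £72.5 (the £10.5 wedge).
Gain to consumers: £9; to sellers: £1.5. (They sum to £10.5.)

Consumers gain £9 per panel; sellers gain £1.5 per panel.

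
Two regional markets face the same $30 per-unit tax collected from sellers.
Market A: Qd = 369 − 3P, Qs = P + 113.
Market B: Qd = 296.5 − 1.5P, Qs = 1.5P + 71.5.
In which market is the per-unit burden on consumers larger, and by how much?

Market A: pre-tax P* = $64, Q* = 177; post-tax Q = 154.5; per-unit burden on consumers = $7.5.
Market B: pre-tax P* = $75, Q* = 184; post-tax Q = 161.5; per-unit burden on consumers = $15.
Difference: $7.5 vs $15 → market B is larger by $7.5.

Market B, by $7.5.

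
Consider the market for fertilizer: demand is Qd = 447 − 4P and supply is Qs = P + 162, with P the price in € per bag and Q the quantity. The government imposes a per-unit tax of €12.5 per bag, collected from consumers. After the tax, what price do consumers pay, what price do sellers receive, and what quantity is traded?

Consumers pay €59.5; sellers receive €47; quantity = 209.

Without the tax, 447 − 4P = P + 162 gives 5P = 285, so P* = €57 and Q* = 219.
With the tax collected from consumers, demand (in seller-price terms) shifts: Qd = 447 − 4(P + 12.5).
Solving gives Q = 209 with consumers paying €59.5 and sellers receiving €47 (the €12.5 wedge).
The less price-elastic side of the market bears the larger share of a per-unit tax.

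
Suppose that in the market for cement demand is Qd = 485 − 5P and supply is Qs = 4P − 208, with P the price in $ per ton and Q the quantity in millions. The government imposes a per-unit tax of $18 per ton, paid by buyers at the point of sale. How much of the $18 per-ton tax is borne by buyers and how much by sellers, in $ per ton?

Before the tax: set 485 − 5P = 4P − 208 → P* = $77, Q* = 100.
With the tax collected from buyers, demand (in seller-price terms) shifts: Qd = 485 − 5(P + 18).
Solving gives Q = 60 with buyers paying $85 and sellers receiving $67 (the $18 wedge).
Burden on buyers: $8; on sellers: $10. (They sum to $18.)
The less price-elastic side of the market bears the larger share of a per-unit tax.

Buyers bear $8 per ton; sellers bear $10 per ton.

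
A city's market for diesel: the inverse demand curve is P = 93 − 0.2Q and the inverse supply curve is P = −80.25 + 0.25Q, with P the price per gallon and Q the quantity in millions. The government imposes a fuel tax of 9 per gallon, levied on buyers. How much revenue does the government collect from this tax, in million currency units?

Inverting to Q(P) form: Qd = 465 − 5P; Qs = 4P + 321.
Before the tax: set 465 − 5P = 4P + 321 → P* = 16, Q* = 385.
With the tax collected from buyers, demand (in seller-price terms) shifts: Qd = 465 − 5(P + 9).
New equilibrium: buyers pay 20, producers receive 11, Q = 365. (Wedge: Pb − Ps = 9.)
Revenue = t · Q = 9 · 365 = 3285.

Tax revenue = 3285 million.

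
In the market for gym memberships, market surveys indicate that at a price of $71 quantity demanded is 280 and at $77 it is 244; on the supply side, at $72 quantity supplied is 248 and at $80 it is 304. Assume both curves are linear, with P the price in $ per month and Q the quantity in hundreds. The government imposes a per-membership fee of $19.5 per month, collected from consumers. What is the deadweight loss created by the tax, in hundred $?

Deadweight loss = $614.25 hundred.

Demand slope: (244 − 280)/(77 − 71) = -6, so Qd = 706 − 6P.
Supply slope: (304 − 248)/(80 − 72) = 7, so Qs = 7P − 256.
Without the tax, 706 − 6P = 7P − 256 gives 13P = 962, so P* = $74 and Q* = 262.
With the tax collected from consumers, demand (in seller-price terms) shifts: Qd = 706 − 6(P + 19.5).
New equilibrium: consumers pay $84.5, suppliers receive $65, Q = 199. (Wedge: Pb − Ps = 19.5.)
Quantity falls by |ΔQ| = |262 − 199| = 63.
DWL = ½ · t · |ΔQ| = ½ · 19.5 · 63 = $614.25.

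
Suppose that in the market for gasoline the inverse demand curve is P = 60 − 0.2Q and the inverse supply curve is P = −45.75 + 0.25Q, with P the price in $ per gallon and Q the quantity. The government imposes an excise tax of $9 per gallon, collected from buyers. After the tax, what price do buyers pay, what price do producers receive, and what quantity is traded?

Buyers pay $17; producers receive $8; quantity = 215.

Rewrite in direct form: Qd = 300 − 5P and Qs = 4P + 183.
Before the tax: set 300 − 5P = 4P + 183 → P* = $13, Q* = 235.
With the tax collected from buyers, demand (in seller-price terms) shifts: Qd = 300 − 5(P + 9).
Solving gives Q = 215 with buyers paying $17 and producers receiving $8 (the $9 wedge).
The less price-elastic side of the market bears the larger share of a per-unit tax.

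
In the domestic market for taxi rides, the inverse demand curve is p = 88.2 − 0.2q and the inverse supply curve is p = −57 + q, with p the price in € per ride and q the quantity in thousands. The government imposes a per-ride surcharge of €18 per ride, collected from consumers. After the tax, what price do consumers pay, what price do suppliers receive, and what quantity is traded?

Rewrite in direct form: qd = 441 − 5p and qs = p + 57.
Before the tax: set 441 − 5p = p + 57 → p* = €64, q* = 121.
With the tax collected from consumers, demand (in seller-price terms) shifts: qd = 441 − 5(p + 18).
New equilibrium: consumers pay €67, suppliers receive €49, q = 106. (Wedge: pb − ps = 18.)
The less price-elastic side of the market bears the larger share of a per-unit tax.

Consumers pay €67; suppliers receive €49; quantity = 106.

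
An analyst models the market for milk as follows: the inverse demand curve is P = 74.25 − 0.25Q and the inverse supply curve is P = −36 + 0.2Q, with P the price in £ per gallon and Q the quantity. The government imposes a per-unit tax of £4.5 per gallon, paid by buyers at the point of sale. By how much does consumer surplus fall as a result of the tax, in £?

Consumer surplus falls by £600.

Inverting to Q(P) form: Qd = 297 − 4P; Qs = 5P + 180.
Before the tax: set 297 − 4P = 5P + 180 → P* = £13, Q* = 245.
With the tax collected from buyers, demand (in seller-price terms) shifts: Qd = 297 − 4(P + 4.5).
New equilibrium: buyers pay £15.5, suppliers receive £11, Q = 235. (Wedge: Pb − Ps = 4.5.)
ΔCS is the trapezoid between Q = 235 and Q = 245 of height £2.5: ½ · (245 + 235) · 2.5 = £600.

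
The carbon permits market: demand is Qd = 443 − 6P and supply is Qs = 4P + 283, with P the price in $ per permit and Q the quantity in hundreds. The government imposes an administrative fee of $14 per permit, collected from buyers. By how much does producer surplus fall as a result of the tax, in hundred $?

Producer surplus falls by $2773.68 hundred.

Before the tax: set 443 − 6P = 4P + 283 → P* = $16, Q* = 347.
With the tax collected from buyers, demand (in seller-price terms) shifts: Qd = 443 − 6(P + 14).
New equilibrium: buyers pay $21.6, producers receive $7.6, Q = 313.4. (Wedge: Pb − Ps = 14.)
ΔPS is the trapezoid between Q = 313.4 and Q = 347 of height $8.4: ½ · (347 + 313.4) · 8.4 = $2773.68.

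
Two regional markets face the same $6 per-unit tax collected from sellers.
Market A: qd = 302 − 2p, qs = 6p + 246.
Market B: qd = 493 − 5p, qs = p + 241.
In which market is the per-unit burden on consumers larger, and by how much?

Market A, by $3.5.

Market A: pre-tax p* = $7, q* = 288; post-tax q = 279; per-unit burden on consumers = $4.5.
Market B: pre-tax p* = $42, q* = 283; post-tax q = 278; per-unit burden on consumers = $1.
Difference: $4.5 vs $1 → market A is larger by $3.5.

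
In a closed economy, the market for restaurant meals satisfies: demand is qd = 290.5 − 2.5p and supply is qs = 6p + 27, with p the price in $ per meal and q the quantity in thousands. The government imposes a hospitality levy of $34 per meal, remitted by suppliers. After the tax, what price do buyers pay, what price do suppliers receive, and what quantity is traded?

Buyers pay $55; suppliers receive $21; quantity = 153.

Without the tax, 290.5 − 2.5p = 6p + 27 gives 8.5p = 263.5, so p* = $31 and q* = 213.
With the tax collected from suppliers, supply shifts: qs = 6(p − 34) + 27.
Solving gives q = 153 with buyers paying $55 and suppliers receiving $21 (the $34 wedge).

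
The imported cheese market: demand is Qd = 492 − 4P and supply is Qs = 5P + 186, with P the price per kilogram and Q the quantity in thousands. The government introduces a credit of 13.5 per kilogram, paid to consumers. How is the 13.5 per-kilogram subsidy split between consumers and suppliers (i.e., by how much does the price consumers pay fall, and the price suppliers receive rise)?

Without the subsidy, 492 − 4P = 5P + 186 gives 9P = 306, so P* = 34 and Q* = 356.
With a per-unit subsidy paid to consumers, each effectively pays P − 13.5, so demand becomes Qd = 492 − 4(P − 13.5).
Solving gives Q = 386 with consumers paying 26.5 and suppliers receiving 40 (the 13.5 wedge).
Gain to consumers: 7.5; to suppliers: 6. (They sum to 13.5.)

Consumers gain 7.5 per kilogram; suppliers gain 6 per kilogram.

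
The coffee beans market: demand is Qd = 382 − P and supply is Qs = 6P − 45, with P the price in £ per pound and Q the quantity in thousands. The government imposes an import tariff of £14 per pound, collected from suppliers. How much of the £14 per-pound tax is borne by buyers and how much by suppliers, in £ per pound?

Before the tax: set 382 − P = 6P − 45 → P* = £61, Q* = 321.
With the tax collected from suppliers, supply shifts: Qs = 6(P − 14) − 45.
New equilibrium: buyers pay £73, suppliers receive £59, Q = 309. (Wedge: Pb − Ps = 14.)
Burden on buyers: £12; on suppliers: £2. (They sum to £14.)

Buyers bear £12 per pound; suppliers bear £2 per pound.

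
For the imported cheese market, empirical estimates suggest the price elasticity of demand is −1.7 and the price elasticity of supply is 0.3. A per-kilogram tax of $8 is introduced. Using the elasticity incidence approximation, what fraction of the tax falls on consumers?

Consumers' share ≈ 0.15.

Incidence ratio: consumers' share ≈ εs / (εs + |εd|) = 0.3 / (0.3 + 1.7) = 0.15.
Supply is the less elastic side, so consumers bear the smaller share.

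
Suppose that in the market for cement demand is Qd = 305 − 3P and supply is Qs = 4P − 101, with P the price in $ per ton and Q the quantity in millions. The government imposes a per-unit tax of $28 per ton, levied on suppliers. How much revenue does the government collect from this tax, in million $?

Before the tax: set 305 − 3P = 4P − 101 → P* = $58, Q* = 131.
With the tax collected from suppliers, supply shifts: Qs = 4(P − 28) − 101.
Solving gives Q = 83 with consumers paying $74 and suppliers receiving $46 (the $28 wedge).
Revenue = t · Q = 28 · 83 = $2324.

Tax revenue = $2324 million.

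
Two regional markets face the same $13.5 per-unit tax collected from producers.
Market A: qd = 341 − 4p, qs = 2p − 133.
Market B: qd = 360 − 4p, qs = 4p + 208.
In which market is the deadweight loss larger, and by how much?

Market A: pre-tax p* = $79, q* = 25; post-tax q = 7; deadweight loss = $121.5.
Market B: pre-tax p* = $19, q* = 284; post-tax q = 257; deadweight loss = $182.25.
Difference: $121.5 vs $182.25 → market B is larger by $60.75.

Market B, by $60.75.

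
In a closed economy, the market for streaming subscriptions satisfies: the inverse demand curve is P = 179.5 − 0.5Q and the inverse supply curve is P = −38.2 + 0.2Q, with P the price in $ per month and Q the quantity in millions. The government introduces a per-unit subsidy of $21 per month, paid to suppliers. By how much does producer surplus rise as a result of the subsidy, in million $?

Inverting to Q(P) form: Qd = 359 − 2P; Qs = 5P + 191.
Before the subsidy: set 359 − 2P = 5P + 191 → P* = $24, Q* = 311.
With a per-unit subsidy paid to suppliers, each receives P + 21 per unit sold, so supply becomes Qs = 5(P + 21) + 191.
New equilibrium: buyers pay $9, suppliers receive $30, Q = 341. (Wedge: Pb − Ps = −21.)
ΔPS is the trapezoid between Q = 341 and Q = 311 of height $6: ½ · (311 + 341) · 6 = $1956.

Producer surplus rises by $1956 million.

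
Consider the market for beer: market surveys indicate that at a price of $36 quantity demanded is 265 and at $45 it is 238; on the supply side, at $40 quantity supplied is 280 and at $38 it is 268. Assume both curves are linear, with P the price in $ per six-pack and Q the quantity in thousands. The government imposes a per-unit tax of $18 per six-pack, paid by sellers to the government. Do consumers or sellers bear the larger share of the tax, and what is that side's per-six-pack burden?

Consumers bear the larger share: $12 per six-pack.

Demand slope: (238 − 265)/(45 − 36) = -3, so Qd = 373 − 3P.
Supply slope: (268 − 280)/(38 − 40) = 6, so Qs = 6P + 40.
Without the tax, 373 − 3P = 6P + 40 gives 9P = 333, so P* = $37 and Q* = 262.
With the tax collected from sellers, supply shifts: Qs = 6(P − 18) + 40.
Solving gives Q = 226 with consumers paying $49 and sellers receiving $31 (the $18 wedge).
Per-six-pack burden: consumers $12, sellers $6.
Consumers take the larger share because demand is less price-elastic here (demand slope 3 vs supply slope 6).
The less price-elastic side of the market bears the larger share of a per-unit tax.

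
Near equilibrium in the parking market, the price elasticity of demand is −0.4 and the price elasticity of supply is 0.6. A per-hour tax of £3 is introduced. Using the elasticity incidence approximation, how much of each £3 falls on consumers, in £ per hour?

Consumers bear ≈ £1.8 per hour.

Incidence ratio: consumers' share ≈ εs / (εs + |εd|) = 0.6 / (0.6 + 0.4) = 0.6.
So consumers bear ≈ 0.6 × £3 = £1.8; suppliers bear £1.2.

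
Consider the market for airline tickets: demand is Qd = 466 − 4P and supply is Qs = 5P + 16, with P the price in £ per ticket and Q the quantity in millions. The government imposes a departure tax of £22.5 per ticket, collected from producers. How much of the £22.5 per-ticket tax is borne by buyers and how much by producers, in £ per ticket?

Before the tax: set 466 − 4P = 5P + 16 → P* = £50, Q* = 266.
With the tax collected from producers, supply shifts: Qs = 5(P − 22.5) + 16.
New equilibrium: buyers pay £62.5, producers receive £40, Q = 216. (Wedge: Pb − Ps = 22.5.)
Burden on buyers: £12.5; on producers: £10. (They sum to £22.5.)
The less price-elastic side of the market bears the larger share of a per-unit tax.

Buyers bear £12.5 per ticket; producers bear £10 per ticket.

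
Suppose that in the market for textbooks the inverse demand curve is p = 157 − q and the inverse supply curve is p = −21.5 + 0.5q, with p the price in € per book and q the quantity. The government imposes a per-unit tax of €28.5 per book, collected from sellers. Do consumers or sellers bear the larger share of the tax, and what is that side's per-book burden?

Rewrite in direct form: qd = 157 − p and qs = 2p + 43.
Before the tax: set 157 − p = 2p + 43 → p* = €38, q* = 119.
With the tax collected from sellers, supply shifts: qs = 2(p − 28.5) + 43.
Solving gives q = 100 with consumers paying €57 and sellers receiving €28.5 (the €28.5 wedge).
Per-book burden: consumers €19, sellers €9.5.
Consumers take the larger share because demand is less price-elastic here (demand slope 1 vs supply slope 2).
The less price-elastic side of the market bears the larger share of a per-unit tax.

Consumers bear the larger share: €19 per book.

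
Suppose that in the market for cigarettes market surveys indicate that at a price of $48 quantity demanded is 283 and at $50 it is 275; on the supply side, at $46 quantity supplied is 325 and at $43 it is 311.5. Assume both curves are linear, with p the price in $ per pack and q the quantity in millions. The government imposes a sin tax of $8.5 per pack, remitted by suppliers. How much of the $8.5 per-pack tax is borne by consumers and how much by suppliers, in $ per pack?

Consumers bear $4.5 per pack; suppliers bear $4 per pack.

Demand slope: (275 − 283)/(50 − 48) = -4, so qd = 475 − 4p.
Supply slope: (311.5 − 325)/(43 − 46) = 4.5, so qs = 4.5p + 118.
Without the tax, 475 − 4p = 4.5p + 118 gives 8.5p = 357, so p* = $42 and q* = 307.
With the tax collected from suppliers, supply shifts: qs = 4.5(p − 8.5) + 118.
Solving gives q = 289 with consumers paying $46.5 and suppliers receiving $38 (the $8.5 wedge).
Burden on consumers: $4.5; on suppliers: $4. (They sum to $8.5.)
The less price-elastic side of the market bears the larger share of a per-unit tax.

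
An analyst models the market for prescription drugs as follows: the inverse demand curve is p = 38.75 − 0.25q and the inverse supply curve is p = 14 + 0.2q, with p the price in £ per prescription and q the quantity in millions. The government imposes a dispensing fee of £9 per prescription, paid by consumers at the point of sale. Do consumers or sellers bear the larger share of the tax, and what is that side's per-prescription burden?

Rewrite in direct form: qd = 155 − 4p and qs = 5p − 70.
Before the tax: set 155 − 4p = 5p − 70 → p* = £25, q* = 55.
With the tax collected from consumers, demand (in seller-price terms) shifts: qd = 155 − 4(p + 9).
Solving gives q = 35 with consumers paying £30 and sellers receiving £21 (the £9 wedge).
Per-prescription burden: consumers £5, sellers £4.
Consumers take the larger share because demand is less price-elastic here (demand slope 4 vs supply slope 5).

Consumers bear the larger share: £5 per prescription.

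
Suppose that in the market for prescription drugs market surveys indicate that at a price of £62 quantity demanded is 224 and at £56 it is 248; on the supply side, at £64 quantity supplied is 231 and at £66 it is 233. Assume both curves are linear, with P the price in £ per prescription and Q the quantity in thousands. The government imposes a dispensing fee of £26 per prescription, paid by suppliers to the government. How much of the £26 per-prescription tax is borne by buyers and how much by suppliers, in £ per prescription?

Demand slope: (248 − 224)/(56 − 62) = -4, so Qd = 472 − 4P.
Supply slope: (233 − 231)/(66 − 64) = 1, so Qs = P + 167.
Before the tax: set 472 − 4P = P + 167 → P* = £61, Q* = 228.
With the tax collected from suppliers, supply shifts: Qs = (P − 26) + 167.
New equilibrium: buyers pay £66.2, suppliers receive £40.2, Q = 207.2. (Wedge: Pb − Ps = 26.)
Burden on buyers: £5.2; on suppliers: £20.8. (They sum to £26.)
The less price-elastic side of the market bears the larger share of a per-unit tax.

Buyers bear £5.2 per prescription; suppliers bear £20.8 per prescription.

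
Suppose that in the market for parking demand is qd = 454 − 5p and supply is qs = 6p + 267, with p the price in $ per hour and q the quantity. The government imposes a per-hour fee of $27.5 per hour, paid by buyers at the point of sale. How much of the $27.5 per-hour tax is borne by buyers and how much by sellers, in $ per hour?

Buyers bear $15 per hour; sellers bear $12.5 per hour.

Before the tax: set 454 − 5p = 6p + 267 → p* = $17, q* = 369.
With the tax collected from buyers, demand (in seller-price terms) shifts: qd = 454 − 5(p + 27.5).
Solving gives q = 294 with buyers paying $32 and sellers receiving $4.5 (the $27.5 wedge).
Burden on buyers: $15; on sellers: $12.5. (They sum to $27.5.)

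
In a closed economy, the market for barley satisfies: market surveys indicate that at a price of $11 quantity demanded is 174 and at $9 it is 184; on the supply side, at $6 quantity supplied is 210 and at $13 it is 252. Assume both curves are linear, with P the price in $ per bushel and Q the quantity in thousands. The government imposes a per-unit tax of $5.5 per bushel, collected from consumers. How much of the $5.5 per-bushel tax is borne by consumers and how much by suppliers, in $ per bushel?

Demand slope: (184 − 174)/(9 − 11) = -5, so Qd = 229 − 5P.
Supply slope: (252 − 210)/(13 − 6) = 6, so Qs = 6P + 174.
Before the tax: set 229 − 5P = 6P + 174 → P* = $5, Q* = 204.
With the tax collected from consumers, demand (in seller-price terms) shifts: Qd = 229 − 5(P + 5.5).
Solving gives Q = 189 with consumers paying $8 and suppliers receiving $2.5 (the $5.5 wedge).
Burden on consumers: $3; on suppliers: $2.5. (They sum to $5.5.)

Consumers bear $3 per bushel; suppliers bear $2.5 per bushel.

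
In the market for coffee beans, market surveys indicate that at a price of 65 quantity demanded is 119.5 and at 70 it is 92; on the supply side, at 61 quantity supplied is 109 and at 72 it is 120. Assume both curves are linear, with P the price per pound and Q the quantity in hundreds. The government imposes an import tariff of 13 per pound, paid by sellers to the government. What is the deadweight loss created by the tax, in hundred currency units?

Deadweight loss = 71.5 hundred.

Demand slope: (92 − 119.5)/(70 − 65) = -5.5, so Qd = 477 − 5.5P.
Supply slope: (120 − 109)/(72 − 61) = 1, so Qs = P + 48.
Before the tax: set 477 − 5.5P = P + 48 → P* = 66, Q* = 114.
With the tax collected from sellers, supply shifts: Qs = (P − 13) + 48.
Solving gives Q = 103 with buyers paying 68 and sellers receiving 55 (the 13 wedge).
Quantity falls by |ΔQ| = |114 − 103| = 11.
DWL = ½ · t · |ΔQ| = ½ · 13 · 11 = 71.5.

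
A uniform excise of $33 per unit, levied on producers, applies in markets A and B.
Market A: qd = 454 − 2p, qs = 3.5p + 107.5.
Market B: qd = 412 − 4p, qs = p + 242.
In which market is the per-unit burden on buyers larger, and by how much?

Market A: pre-tax p* = $63, q* = 328; post-tax q = 286; per-unit burden on buyers = $21.
Market B: pre-tax p* = $34, q* = 276; post-tax q = 249.6; per-unit burden on buyers = $6.6.
Difference: $21 vs $6.6 → market A is larger by $14.4.

Market A, by $14.4.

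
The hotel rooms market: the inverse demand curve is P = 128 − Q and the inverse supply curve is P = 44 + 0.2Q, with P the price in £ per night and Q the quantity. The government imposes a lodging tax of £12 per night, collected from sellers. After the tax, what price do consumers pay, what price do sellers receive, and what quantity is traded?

Consumers pay £68; sellers receive £56; quantity = 60.

Rewrite in direct form: Qd = 128 − P and Qs = 5P − 220.
Without the tax, 128 − P = 5P − 220 gives 6P = 348, so P* = £58 and Q* = 70.
With the tax collected from sellers, supply shifts: Qs = 5(P − 12) − 220.
Solving gives Q = 60 with consumers paying £68 and sellers receiving £56 (the £12 wedge).
The less price-elastic side of the market bears the larger share of a per-unit tax.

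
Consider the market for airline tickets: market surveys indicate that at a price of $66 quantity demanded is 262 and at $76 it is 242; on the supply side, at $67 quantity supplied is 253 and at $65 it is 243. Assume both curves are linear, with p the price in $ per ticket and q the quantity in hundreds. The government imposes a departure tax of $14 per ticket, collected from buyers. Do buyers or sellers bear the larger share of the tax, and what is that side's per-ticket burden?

Demand slope: (242 − 262)/(76 − 66) = -2, so qd = 394 − 2p.
Supply slope: (243 − 253)/(65 − 67) = 5, so qs = 5p − 82.
Without the tax, 394 − 2p = 5p − 82 gives 7p = 476, so p* = $68 and q* = 258.
With the tax collected from buyers, demand (in seller-price terms) shifts: qd = 394 − 2(p + 14).
New equilibrium: buyers pay $78, sellers receive $64, q = 238. (Wedge: pb − ps = 14.)
Per-ticket burden: buyers $10, sellers $4.
Buyers take the larger share because demand is less price-elastic here (demand slope 2 vs supply slope 5).

Buyers bear the larger share: $10 per ticket.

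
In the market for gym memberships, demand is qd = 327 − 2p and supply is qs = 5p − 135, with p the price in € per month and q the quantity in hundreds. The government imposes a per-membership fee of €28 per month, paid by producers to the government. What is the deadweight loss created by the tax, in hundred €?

Deadweight loss = €560 hundred.

Without the tax, 327 − 2p = 5p − 135 gives 7p = 462, so p* = €66 and q* = 195.
With the tax collected from producers, supply shifts: qs = 5(p − 28) − 135.
New equilibrium: buyers pay €86, producers receive €58, q = 155. (Wedge: pb − ps = 28.)
Quantity falls by |ΔQ| = |195 − 155| = 40.
DWL = ½ · t · |ΔQ| = ½ · 28 · 40 = €560.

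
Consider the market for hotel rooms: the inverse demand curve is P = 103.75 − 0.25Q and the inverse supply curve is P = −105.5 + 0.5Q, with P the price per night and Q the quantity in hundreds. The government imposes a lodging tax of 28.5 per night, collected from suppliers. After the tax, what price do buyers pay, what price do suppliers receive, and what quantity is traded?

Buyers pay 43.5; suppliers receive 15; quantity = 241.

Inverting to Q(P) form: Qd = 415 − 4P; Qs = 2P + 211.
Before the tax: set 415 − 4P = 2P + 211 → P* = 34, Q* = 279.
With the tax collected from suppliers, supply shifts: Qs = 2(P − 28.5) + 211.
Solving gives Q = 241 with buyers paying 43.5 and suppliers receiving 15 (the 28.5 wedge).
The less price-elastic side of the market bears the larger share of a per-unit tax.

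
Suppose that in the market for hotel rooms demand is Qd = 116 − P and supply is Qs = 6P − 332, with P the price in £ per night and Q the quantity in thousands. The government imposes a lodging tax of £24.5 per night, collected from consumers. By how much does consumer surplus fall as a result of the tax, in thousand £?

Consumer surplus falls by £871.5 thousand.

Without the tax, 116 − P = 6P − 332 gives 7P = 448, so P* = £64 and Q* = 52.
With the tax collected from consumers, demand (in seller-price terms) shifts: Qd = 116 − (P + 24.5).
Solving gives Q = 31 with consumers paying £85 and sellers receiving £60.5 (the £24.5 wedge).
ΔCS is the trapezoid between Q = 31 and Q = 52 of height £21: ½ · (52 + 31) · 21 = £871.5.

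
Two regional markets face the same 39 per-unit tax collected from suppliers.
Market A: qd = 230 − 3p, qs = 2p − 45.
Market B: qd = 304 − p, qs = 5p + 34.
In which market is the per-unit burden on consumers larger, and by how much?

Market B, by 16.9.

Market A: pre-tax p* = 55, q* = 65; post-tax q = 18.2; per-unit burden on consumers = 15.6.
Market B: pre-tax p* = 45, q* = 259; post-tax q = 226.5; per-unit burden on consumers = 32.5.
Difference: 15.6 vs 32.5 → market B is larger by 16.9.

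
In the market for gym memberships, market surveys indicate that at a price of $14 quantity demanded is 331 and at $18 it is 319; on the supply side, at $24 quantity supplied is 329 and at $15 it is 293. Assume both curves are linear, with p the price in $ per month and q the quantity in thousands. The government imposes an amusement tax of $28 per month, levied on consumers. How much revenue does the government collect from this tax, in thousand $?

Demand slope: (319 − 331)/(18 − 14) = -3, so qd = 373 − 3p.
Supply slope: (293 − 329)/(15 − 24) = 4, so qs = 4p + 233.
Before the tax: set 373 − 3p = 4p + 233 → p* = $20, q* = 313.
With the tax collected from consumers, demand (in seller-price terms) shifts: qd = 373 − 3(p + 28).
Solving gives q = 265 with consumers paying $36 and sellers receiving $8 (the $28 wedge).
Revenue = t · Q = 28 · 265 = $7420.

Tax revenue = $7420 thousand.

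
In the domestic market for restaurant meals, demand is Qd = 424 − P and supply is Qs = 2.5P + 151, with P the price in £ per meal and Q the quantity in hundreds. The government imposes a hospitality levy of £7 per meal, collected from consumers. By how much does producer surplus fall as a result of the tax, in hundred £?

Producer surplus falls by £687 hundred.

Without the tax, 424 − P = 2.5P + 151 gives 3.5P = 273, so P* = £78 and Q* = 346.
With the tax collected from consumers, demand (in seller-price terms) shifts: Qd = 424 − (P + 7).
Solving gives Q = 341 with consumers paying £83 and suppliers receiving £76 (the £7 wedge).
ΔPS is the trapezoid between Q = 341 and Q = 346 of height £2: ½ · (346 + 341) · 2 = £687.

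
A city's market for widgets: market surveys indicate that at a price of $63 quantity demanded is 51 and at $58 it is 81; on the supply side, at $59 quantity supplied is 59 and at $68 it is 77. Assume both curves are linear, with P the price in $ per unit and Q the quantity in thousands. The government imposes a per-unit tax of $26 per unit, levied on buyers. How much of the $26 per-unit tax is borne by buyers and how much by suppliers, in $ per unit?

Demand slope: (81 − 51)/(58 − 63) = -6, so Qd = 429 − 6P.
Supply slope: (77 − 59)/(68 − 59) = 2, so Qs = 2P − 59.
Before the tax: set 429 − 6P = 2P − 59 → P* = $61, Q* = 63.
With the tax collected from buyers, demand (in seller-price terms) shifts: Qd = 429 − 6(P + 26).
New equilibrium: buyers pay $67.5, suppliers receive $41.5, Q = 24. (Wedge: Pb − Ps = 26.)
Burden on buyers: $6.5; on suppliers: $19.5. (They sum to $26.)

Buyers bear $6.5 per unit; suppliers bear $19.5 per unit.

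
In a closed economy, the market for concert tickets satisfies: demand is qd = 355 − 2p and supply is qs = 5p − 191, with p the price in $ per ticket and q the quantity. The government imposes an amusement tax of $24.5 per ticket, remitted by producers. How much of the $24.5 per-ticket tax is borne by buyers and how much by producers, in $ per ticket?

Buyers bear $17.5 per ticket; producers bear $7 per ticket.

Before the tax: set 355 − 2p = 5p − 191 → p* = $78, q* = 199.
With the tax collected from producers, supply shifts: qs = 5(p − 24.5) − 191.
Solving gives q = 164 with buyers paying $95.5 and producers receiving $71 (the $24.5 wedge).
Burden on buyers: $17.5; on producers: $7. (They sum to $24.5.)
The less price-elastic side of the market bears the larger share of a per-unit tax.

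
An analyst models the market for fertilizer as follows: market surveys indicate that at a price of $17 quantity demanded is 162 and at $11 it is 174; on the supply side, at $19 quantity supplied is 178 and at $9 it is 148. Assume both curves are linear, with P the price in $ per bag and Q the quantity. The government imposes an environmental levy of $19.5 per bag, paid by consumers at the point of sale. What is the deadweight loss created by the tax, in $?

Demand slope: (174 − 162)/(11 − 17) = -2, so Qd = 196 − 2P.
Supply slope: (148 − 178)/(9 − 19) = 3, so Qs = 3P + 121.
Before the tax: set 196 − 2P = 3P + 121 → P* = $15, Q* = 166.
With the tax collected from consumers, demand (in seller-price terms) shifts: Qd = 196 − 2(P + 19.5).
Solving gives Q = 142.6 with consumers paying $26.7 and sellers receiving $7.2 (the $19.5 wedge).
Quantity falls by |ΔQ| = |166 − 142.6| = 23.4.
DWL = ½ · t · |ΔQ| = ½ · 19.5 · 23.4 = $228.15.

Deadweight loss = $228.15.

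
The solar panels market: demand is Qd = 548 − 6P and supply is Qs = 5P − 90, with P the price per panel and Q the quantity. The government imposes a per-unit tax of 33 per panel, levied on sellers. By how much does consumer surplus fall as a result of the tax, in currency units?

Consumer surplus falls by 2325.

Before the tax: set 548 − 6P = 5P − 90 → P* = 58, Q* = 200.
With the tax collected from sellers, supply shifts: Qs = 5(P − 33) − 90.
New equilibrium: buyers pay 73, sellers receive 40, Q = 110. (Wedge: Pb − Ps = 33.)
ΔCS is the trapezoid between Q = 110 and Q = 200 of height 15: ½ · (200 + 110) · 15 = 2325.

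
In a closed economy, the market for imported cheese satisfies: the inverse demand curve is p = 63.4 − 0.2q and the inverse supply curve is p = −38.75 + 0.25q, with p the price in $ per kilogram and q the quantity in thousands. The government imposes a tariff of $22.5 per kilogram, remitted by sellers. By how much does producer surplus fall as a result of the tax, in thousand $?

Producer surplus falls by $2525 thousand.

Rewrite in direct form: qd = 317 − 5p and qs = 4p + 155.
Before the tax: set 317 − 5p = 4p + 155 → p* = $18, q* = 227.
With the tax collected from sellers, supply shifts: qs = 4(p − 22.5) + 155.
New equilibrium: consumers pay $28, sellers receive $5.5, q = 177. (Wedge: pb − ps = 22.5.)
ΔPS is the trapezoid between Q = 177 and Q = 227 of height $12.5: ½ · (227 + 177) · 12.5 = $2525.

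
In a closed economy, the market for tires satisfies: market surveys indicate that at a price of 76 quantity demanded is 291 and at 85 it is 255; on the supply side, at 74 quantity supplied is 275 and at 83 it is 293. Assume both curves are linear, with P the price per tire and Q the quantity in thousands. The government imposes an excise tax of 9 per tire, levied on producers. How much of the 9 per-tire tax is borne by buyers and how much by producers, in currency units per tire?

Demand slope: (255 − 291)/(85 − 76) = -4, so Qd = 595 − 4P.
Supply slope: (293 − 275)/(83 − 74) = 2, so Qs = 2P + 127.
Before the tax: set 595 − 4P = 2P + 127 → P* = 78, Q* = 283.
With the tax collected from producers, supply shifts: Qs = 2(P − 9) + 127.
New equilibrium: buyers pay 81, producers receive 72, Q = 271. (Wedge: Pb − Ps = 9.)
Burden on buyers: 3; on producers: 6. (They sum to 9.)
The less price-elastic side of the market bears the larger share of a per-unit tax.

Buyers bear 3 per tire; producers bear 6 per tire.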